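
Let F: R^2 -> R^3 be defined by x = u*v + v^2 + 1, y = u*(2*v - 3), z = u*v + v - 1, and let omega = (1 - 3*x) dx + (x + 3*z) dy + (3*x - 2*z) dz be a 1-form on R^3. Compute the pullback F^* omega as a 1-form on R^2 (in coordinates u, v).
F^* omega = (6*u*v^2 - 12*u*v + 2*v^3 + v^2 - 10*v + 6) du + (6*u^2*v - 4*u*v^2 + 5*u*v - u - 6*v^3 + 3*v^2 - 6*v + 5) dv

Using F^*(f dg) = (f ∘ F) d(g ∘ F), substitute each coordinate x_i by F_i(u, v) in f_i, and replace dx_i by d F_i = (∂F_i/∂u) du + (∂F_i/∂v) dv.
  For the x component: f_1(F) = -3*u*v - 3*v^2 - 2; d F_1 = (v) du + (u + 2*v) dv
  For the y component: f_2(F) = 4*u*v + v^2 + 3*v - 2; d F_2 = (2*v - 3) du + (2*u) dv
  For the z component: f_3(F) = u*v + 3*v^2 - 2*v + 5; d F_3 = (v) du + (u + 1) dv
Combining and collecting du, dv coefficients:
  coeff of du: 6*u*v^2 - 12*u*v + 2*v^3 + v^2 - 10*v + 6
  coeff of dv: 6*u^2*v - 4*u*v^2 + 5*u*v - u - 6*v^3 + 3*v^2 - 6*v + 5
F^* omega = (6*u*v^2 - 12*u*v + 2*v^3 + v^2 - 10*v + 6) du + (6*u^2*v - 4*u*v^2 + 5*u*v - u - 6*v^3 + 3*v^2 - 6*v + 5) dv.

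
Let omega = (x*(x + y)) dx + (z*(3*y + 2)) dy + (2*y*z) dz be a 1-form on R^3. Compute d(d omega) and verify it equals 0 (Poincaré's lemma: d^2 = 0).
d(d omega) = 0

Step 1: d omega = sum_{i<j} (∂f_j/∂x_i - ∂f_i/∂x_j) dx_i ∧ dx_j:
  coeff of dx ∧ dy: -x
  coeff of dx ∧ dz: 0
  coeff of dy ∧ dz: -3*y + 2*z - 2
Step 2: Apply d again to each 2-form coefficient. The only possible 3-form in R^3 is dx ∧ dy ∧ dz, with coefficient
  ∂(coeff of dy∧dz)/∂x - ∂(coeff of dx∧dz)/∂y + ∂(coeff of dx∧dy)/∂z
  = ∂/∂x (-3*y + 2*z - 2) - ∂/∂y (0) + ∂/∂z (-x).
Each of these terms simplifies to sums of mixed partials that cancel in pairs. The result is 0 (by equality of mixed partials for smooth functions — Schwarz / Clairaut).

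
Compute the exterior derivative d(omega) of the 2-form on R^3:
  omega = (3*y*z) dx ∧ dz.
d(omega) = (-3*z) dx ∧ dy ∧ dz

For a 2-form omega = sum_{i<j} g_{ij} dx_i ∧ dx_j, the exterior derivative is
  d(omega) = sum_{i<j} d(g_{ij}) ∧ dx_i ∧ dx_j = sum_{i<j, k} (∂g_{ij}/∂x_k) dx_k ∧ dx_i ∧ dx_j.
Expand each term, using dx_k ∧ dx_i ∧ dx_j = sgn(permutation) dx_{(a)} ∧ dx_{(b)} ∧ dx_{(c)} with (a < b < c) sorted:
  d(3*y*z) includes (∂/∂y)(3*y*z) dy = (3*z) dy, which multiplied by dx ∧ dz gives (-3*z) dx ∧ dy ∧ dz
Collecting like 3-forms: d(omega) = (-3*z) dx ∧ dy ∧ dz.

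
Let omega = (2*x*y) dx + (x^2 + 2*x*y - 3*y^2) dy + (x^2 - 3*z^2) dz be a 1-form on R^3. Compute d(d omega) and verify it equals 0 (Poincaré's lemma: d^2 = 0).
d(d omega) = 0

Step 1: d omega = sum_{i<j} (∂f_j/∂x_i - ∂f_i/∂x_j) dx_i ∧ dx_j:
  coeff of dx ∧ dy: 2*y
  coeff of dx ∧ dz: 2*x
  coeff of dy ∧ dz: 0
Step 2: Apply d again to each 2-form coefficient. The only possible 3-form in R^3 is dx ∧ dy ∧ dz, with coefficient
  ∂(coeff of dy∧dz)/∂x - ∂(coeff of dx∧dz)/∂y + ∂(coeff of dx∧dy)/∂z
  = ∂/∂x (0) - ∂/∂y (2*x) + ∂/∂z (2*y).
Each of these terms simplifies to sums of mixed partials that cancel in pairs. The result is 0 (by equality of mixed partials for smooth functions — Schwarz / Clairaut).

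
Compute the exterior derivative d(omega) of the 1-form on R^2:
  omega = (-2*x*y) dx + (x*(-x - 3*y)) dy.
d(omega) = (-3*y) dx ∧ dy

For a 1-form omega = sum_i f_i dx_i, the exterior derivative is
  d(omega) = sum_{i < j} (∂f_j/∂x_i - ∂f_i/∂x_j) dx_i ∧ dx_j.
  coefficient of dx ∧ dy: ∂f_2/∂x - ∂f_1/∂y = ∂(x*(-x - 3*y))/∂x - ∂(-2*x*y)/∂y = -3*y
Assembling: d(omega) = (-3*y) dx ∧ dy.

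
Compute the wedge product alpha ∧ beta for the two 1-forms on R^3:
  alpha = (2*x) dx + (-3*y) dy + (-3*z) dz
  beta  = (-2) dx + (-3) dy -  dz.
alpha ∧ beta = (-6*x - 6*y) dx ∧ dy + (-2*x - 6*z) dx ∧ dz + (3*y - 9*z) dy ∧ dz

Distribute the wedge, using dx_i ∧ dx_j = -dx_j ∧ dx_i and dx_i ∧ dx_i = 0. For each pair (i, j) with i < j, the coefficient of dx_i ∧ dx_j in alpha ∧ beta is (alpha_i * beta_j - alpha_j * beta_i). Collecting: alpha ∧ beta = (-6*x - 6*y) dx ∧ dy + (-2*x - 6*z) dx ∧ dz + (3*y - 9*z) dy ∧ dz.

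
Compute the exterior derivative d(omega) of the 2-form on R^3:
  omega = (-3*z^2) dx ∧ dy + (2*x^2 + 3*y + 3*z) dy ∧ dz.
d(omega) = (4*x - 6*z) dx ∧ dy ∧ dz

For a 2-form omega = sum_{i<j} g_{ij} dx_i ∧ dx_j, the exterior derivative is
  d(omega) = sum_{i<j} d(g_{ij}) ∧ dx_i ∧ dx_j = sum_{i<j, k} (∂g_{ij}/∂x_k) dx_k ∧ dx_i ∧ dx_j.
Expand each term, using dx_k ∧ dx_i ∧ dx_j = sgn(permutation) dx_{(a)} ∧ dx_{(b)} ∧ dx_{(c)} with (a < b < c) sorted:
  d(-3*z^2) includes (∂/∂z)(-3*z^2) dz = (-6*z) dz, which multiplied by dx ∧ dy gives (-6*z) dx ∧ dy ∧ dz
  d(2*x^2 + 3*y + 3*z) includes (∂/∂x)(2*x^2 + 3*y + 3*z) dx = (4*x) dx, which multiplied by dy ∧ dz gives (4*x) dx ∧ dy ∧ dz
Collecting like 3-forms: d(omega) = (4*x - 6*z) dx ∧ dy ∧ dz.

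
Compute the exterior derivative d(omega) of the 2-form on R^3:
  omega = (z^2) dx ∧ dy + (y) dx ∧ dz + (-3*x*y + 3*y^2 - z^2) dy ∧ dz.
d(omega) = (-3*y + 2*z - 1) dx ∧ dy ∧ dz

For a 2-form omega = sum_{i<j} g_{ij} dx_i ∧ dx_j, the exterior derivative is
  d(omega) = sum_{i<j} d(g_{ij}) ∧ dx_i ∧ dx_j = sum_{i<j, k} (∂g_{ij}/∂x_k) dx_k ∧ dx_i ∧ dx_j.
Expand each term, using dx_k ∧ dx_i ∧ dx_j = sgn(permutation) dx_{(a)} ∧ dx_{(b)} ∧ dx_{(c)} with (a < b < c) sorted:
  d(z^2) includes (∂/∂z)(z^2) dz = (2*z) dz, which multiplied by dx ∧ dy gives (2*z) dx ∧ dy ∧ dz
  d(y) includes (∂/∂y)(y) dy = (1) dy, which multiplied by dx ∧ dz gives (-1) dx ∧ dy ∧ dz
  d(-3*x*y + 3*y^2 - z^2) includes (∂/∂x)(-3*x*y + 3*y^2 - z^2) dx = (-3*y) dx, which multiplied by dy ∧ dz gives (-3*y) dx ∧ dy ∧ dz
Collecting like 3-forms: d(omega) = (-3*y + 2*z - 1) dx ∧ dy ∧ dz.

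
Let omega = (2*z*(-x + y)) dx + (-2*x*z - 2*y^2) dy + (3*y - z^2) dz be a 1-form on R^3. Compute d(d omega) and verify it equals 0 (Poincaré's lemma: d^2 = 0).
d(d omega) = 0

Step 1: d omega = sum_{i<j} (∂f_j/∂x_i - ∂f_i/∂x_j) dx_i ∧ dx_j:
  coeff of dx ∧ dy: -4*z
  coeff of dx ∧ dz: 2*x - 2*y
  coeff of dy ∧ dz: 2*x + 3
Step 2: Apply d again to each 2-form coefficient. The only possible 3-form in R^3 is dx ∧ dy ∧ dz, with coefficient
  ∂(coeff of dy∧dz)/∂x - ∂(coeff of dx∧dz)/∂y + ∂(coeff of dx∧dy)/∂z
  = ∂/∂x (2*x + 3) - ∂/∂y (2*x - 2*y) + ∂/∂z (-4*z).
Each of these terms simplifies to sums of mixed partials that cancel in pairs. The result is 0 (by equality of mixed partials for smooth functions — Schwarz / Clairaut).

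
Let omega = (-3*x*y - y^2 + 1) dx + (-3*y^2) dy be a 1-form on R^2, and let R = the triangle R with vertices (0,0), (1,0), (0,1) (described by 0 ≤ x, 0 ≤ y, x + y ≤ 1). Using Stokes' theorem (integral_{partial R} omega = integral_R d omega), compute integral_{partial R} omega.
integral_(partial R) omega = 5/6

Stokes: integral_partial_R omega = integral_R d omega with d omega = (∂Q/∂x - ∂P/∂y) dx ∧ dy.
  ∂Q/∂x = 0
  ∂P/∂y = -3*x - 2*y
  integrand = ∂Q/∂x - ∂P/∂y = 3*x + 2*y.
Integrating over R: integral_0^1 integral_0^{1-x} (3*x + 2*y) dy dx = 5/6.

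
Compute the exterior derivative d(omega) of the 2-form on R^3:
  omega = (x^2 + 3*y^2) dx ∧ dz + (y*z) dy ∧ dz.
d(omega) = (-6*y) dx ∧ dy ∧ dz

For a 2-form omega = sum_{i<j} g_{ij} dx_i ∧ dx_j, the exterior derivative is
  d(omega) = sum_{i<j} d(g_{ij}) ∧ dx_i ∧ dx_j = sum_{i<j, k} (∂g_{ij}/∂x_k) dx_k ∧ dx_i ∧ dx_j.
Expand each term, using dx_k ∧ dx_i ∧ dx_j = sgn(permutation) dx_{(a)} ∧ dx_{(b)} ∧ dx_{(c)} with (a < b < c) sorted:
  d(x^2 + 3*y^2) includes (∂/∂y)(x^2 + 3*y^2) dy = (6*y) dy, which multiplied by dx ∧ dz gives (-6*y) dx ∧ dy ∧ dz
Collecting like 3-forms: d(omega) = (-6*y) dx ∧ dy ∧ dz.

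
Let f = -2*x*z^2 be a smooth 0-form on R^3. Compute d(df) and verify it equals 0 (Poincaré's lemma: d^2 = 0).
d(df) = 0

Step 1: df = sum_i (∂f/∂x_i) dx_i = (-2*z^2) dx + (0) dy + (-4*x*z) dz.
Step 2: Apply d again. Using the 1-form formula, the coefficient of dx ∧ dy in d(df) is ∂^2 f/∂x ∂y - ∂^2 f/∂y ∂x = (0) - (0) = 0 (equality of mixed partials for smooth f).
Similarly for dx ∧ dz and dy ∧ dz — all coefficients vanish. So d(df) = 0.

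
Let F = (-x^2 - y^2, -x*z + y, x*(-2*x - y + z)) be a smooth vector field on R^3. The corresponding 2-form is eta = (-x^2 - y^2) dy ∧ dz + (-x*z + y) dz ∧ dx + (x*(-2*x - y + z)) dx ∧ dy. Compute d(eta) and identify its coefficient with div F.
d(eta) = (1 - x) dx ∧ dy ∧ dz; div F = 1 - x

For a 2-form in R^3 of the form above, applying d gives a 3-form with coefficient ∂P/∂x + ∂Q/∂y + ∂R/∂z:
  ∂P/∂x = -2*x
  ∂Q/∂y = 1
  ∂R/∂z = x
Sum = 1 - x, which is exactly div F.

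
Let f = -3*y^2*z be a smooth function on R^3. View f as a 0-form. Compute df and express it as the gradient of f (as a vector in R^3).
df = (0) dx + (-6*y*z) dy + (-3*y^2) dz; grad f = (0, -6*y*z, -3*y^2)

For a 0-form f, d f = (∂f/∂x) dx + (∂f/∂y) dy + (∂f/∂z) dz. The components of the vector representation are exactly the entries of grad f in Cartesian coordinates:
  ∂f/∂x = 0
  ∂f/∂y = -6*y*z
  ∂f/∂z = -3*y^2.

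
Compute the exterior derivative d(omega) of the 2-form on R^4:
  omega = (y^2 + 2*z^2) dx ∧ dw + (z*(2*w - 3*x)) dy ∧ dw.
d(omega) = (-2*y - 3*z) dx ∧ dy ∧ dw + (-4*z) dx ∧ dz ∧ dw + (-2*w + 3*x) dy ∧ dz ∧ dw

For a 2-form omega = sum_{i<j} g_{ij} dx_i ∧ dx_j, the exterior derivative is
  d(omega) = sum_{i<j} d(g_{ij}) ∧ dx_i ∧ dx_j = sum_{i<j, k} (∂g_{ij}/∂x_k) dx_k ∧ dx_i ∧ dx_j.
Expand each term, using dx_k ∧ dx_i ∧ dx_j = sgn(permutation) dx_{(a)} ∧ dx_{(b)} ∧ dx_{(c)} with (a < b < c) sorted:
  d(y^2 + 2*z^2) includes (∂/∂y)(y^2 + 2*z^2) dy = (2*y) dy, which multiplied by dx ∧ dw gives (-2*y) dx ∧ dy ∧ dw
  d(y^2 + 2*z^2) includes (∂/∂z)(y^2 + 2*z^2) dz = (4*z) dz, which multiplied by dx ∧ dw gives (-4*z) dx ∧ dz ∧ dw
  d(z*(2*w - 3*x)) includes (∂/∂x)(z*(2*w - 3*x)) dx = (-3*z) dx, which multiplied by dy ∧ dw gives (-3*z) dx ∧ dy ∧ dw
  d(z*(2*w - 3*x)) includes (∂/∂z)(z*(2*w - 3*x)) dz = (2*w - 3*x) dz, which multiplied by dy ∧ dw gives (-2*w + 3*x) dy ∧ dz ∧ dw
Collecting like 3-forms: d(omega) = (-2*y - 3*z) dx ∧ dy ∧ dw + (-4*z) dx ∧ dz ∧ dw + (-2*w + 3*x) dy ∧ dz ∧ dw.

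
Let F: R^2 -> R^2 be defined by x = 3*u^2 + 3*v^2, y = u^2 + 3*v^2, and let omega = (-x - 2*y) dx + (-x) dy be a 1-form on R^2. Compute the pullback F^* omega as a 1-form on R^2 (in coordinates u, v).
F^* omega = (-36*u^3 - 60*u*v^2) du + (-48*u^2*v - 72*v^3) dv

Using F^*(f dg) = (f ∘ F) d(g ∘ F), substitute each coordinate x_i by F_i(u, v) in f_i, and replace dx_i by d F_i = (∂F_i/∂u) du + (∂F_i/∂v) dv.
  For the x component: f_1(F) = -5*u^2 - 9*v^2; d F_1 = (6*u) du + (6*v) dv
  For the y component: f_2(F) = -3*u^2 - 3*v^2; d F_2 = (2*u) du + (6*v) dv
Combining and collecting du, dv coefficients:
  coeff of du: -36*u^3 - 60*u*v^2
  coeff of dv: -48*u^2*v - 72*v^3
F^* omega = (-36*u^3 - 60*u*v^2) du + (-48*u^2*v - 72*v^3) dv.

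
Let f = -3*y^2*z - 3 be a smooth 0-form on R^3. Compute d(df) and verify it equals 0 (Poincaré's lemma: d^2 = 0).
d(df) = 0

Step 1: df = sum_i (∂f/∂x_i) dx_i = (0) dx + (-6*y*z) dy + (-3*y^2) dz.
Step 2: Apply d again. Using the 1-form formula, the coefficient of dx ∧ dy in d(df) is ∂^2 f/∂x ∂y - ∂^2 f/∂y ∂x = (0) - (0) = 0 (equality of mixed partials for smooth f).
Similarly for dx ∧ dz and dy ∧ dz — all coefficients vanish. So d(df) = 0.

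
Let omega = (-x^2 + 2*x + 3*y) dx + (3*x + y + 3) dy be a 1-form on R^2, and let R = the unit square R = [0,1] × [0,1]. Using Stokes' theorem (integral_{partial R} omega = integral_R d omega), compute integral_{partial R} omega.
integral_(partial R) omega = 0

Stokes: integral_partial_R omega = integral_R d omega with d omega = (∂Q/∂x - ∂P/∂y) dx ∧ dy.
  ∂Q/∂x = 3
  ∂P/∂y = 3
  integrand = ∂Q/∂x - ∂P/∂y = 0.
Integrating over R: integral_0^1 integral_0^1 (0) dx dy = 0.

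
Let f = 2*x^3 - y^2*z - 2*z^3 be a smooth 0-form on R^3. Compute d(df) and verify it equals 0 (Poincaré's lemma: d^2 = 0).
d(df) = 0

Step 1: df = sum_i (∂f/∂x_i) dx_i = (6*x^2) dx + (-2*y*z) dy + (-y^2 - 6*z^2) dz.
Step 2: Apply d again. Using the 1-form formula, the coefficient of dx ∧ dy in d(df) is ∂^2 f/∂x ∂y - ∂^2 f/∂y ∂x = (0) - (0) = 0 (equality of mixed partials for smooth f).
Similarly for dx ∧ dz and dy ∧ dz — all coefficients vanish. So d(df) = 0.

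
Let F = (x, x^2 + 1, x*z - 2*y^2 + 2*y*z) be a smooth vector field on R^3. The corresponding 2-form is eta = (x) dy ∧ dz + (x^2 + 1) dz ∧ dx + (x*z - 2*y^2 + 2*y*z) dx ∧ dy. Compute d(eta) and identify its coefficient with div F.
d(eta) = (x + 2*y + 1) dx ∧ dy ∧ dz; div F = x + 2*y + 1

For a 2-form in R^3 of the form above, applying d gives a 3-form with coefficient ∂P/∂x + ∂Q/∂y + ∂R/∂z:
  ∂P/∂x = 1
  ∂Q/∂y = 0
  ∂R/∂z = x + 2*y
Sum = x + 2*y + 1, which is exactly div F.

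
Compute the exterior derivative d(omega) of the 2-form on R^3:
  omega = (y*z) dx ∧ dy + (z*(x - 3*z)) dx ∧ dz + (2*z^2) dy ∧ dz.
d(omega) = (y) dx ∧ dy ∧ dz

For a 2-form omega = sum_{i<j} g_{ij} dx_i ∧ dx_j, the exterior derivative is
  d(omega) = sum_{i<j} d(g_{ij}) ∧ dx_i ∧ dx_j = sum_{i<j, k} (∂g_{ij}/∂x_k) dx_k ∧ dx_i ∧ dx_j.
Expand each term, using dx_k ∧ dx_i ∧ dx_j = sgn(permutation) dx_{(a)} ∧ dx_{(b)} ∧ dx_{(c)} with (a < b < c) sorted:
  d(y*z) includes (∂/∂z)(y*z) dz = (y) dz, which multiplied by dx ∧ dy gives (y) dx ∧ dy ∧ dz
Collecting like 3-forms: d(omega) = (y) dx ∧ dy ∧ dz.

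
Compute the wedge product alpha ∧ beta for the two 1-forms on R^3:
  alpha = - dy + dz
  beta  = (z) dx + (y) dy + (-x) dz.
alpha ∧ beta = (z) dx ∧ dy + (x - y) dy ∧ dz + (-z) dx ∧ dz

Distribute the wedge, using dx_i ∧ dx_j = -dx_j ∧ dx_i and dx_i ∧ dx_i = 0. For each pair (i, j) with i < j, the coefficient of dx_i ∧ dx_j in alpha ∧ beta is (alpha_i * beta_j - alpha_j * beta_i). Collecting: alpha ∧ beta = (z) dx ∧ dy + (x - y) dy ∧ dz + (-z) dx ∧ dz.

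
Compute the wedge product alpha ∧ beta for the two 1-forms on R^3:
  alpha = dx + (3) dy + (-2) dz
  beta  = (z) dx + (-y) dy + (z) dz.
alpha ∧ beta = (-y - 3*z) dx ∧ dy + (3*z) dx ∧ dz + (-2*y + 3*z) dy ∧ dz

Distribute the wedge, using dx_i ∧ dx_j = -dx_j ∧ dx_i and dx_i ∧ dx_i = 0. For each pair (i, j) with i < j, the coefficient of dx_i ∧ dx_j in alpha ∧ beta is (alpha_i * beta_j - alpha_j * beta_i). Collecting: alpha ∧ beta = (-y - 3*z) dx ∧ dy + (3*z) dx ∧ dz + (-2*y + 3*z) dy ∧ dz.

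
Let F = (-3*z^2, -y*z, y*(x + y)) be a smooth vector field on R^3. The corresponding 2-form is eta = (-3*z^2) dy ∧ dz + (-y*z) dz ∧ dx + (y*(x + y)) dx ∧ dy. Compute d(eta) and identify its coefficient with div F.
d(eta) = (-z) dx ∧ dy ∧ dz; div F = -z

For a 2-form in R^3 of the form above, applying d gives a 3-form with coefficient ∂P/∂x + ∂Q/∂y + ∂R/∂z:
  ∂P/∂x = 0
  ∂Q/∂y = -z
  ∂R/∂z = 0
Sum = -z, which is exactly div F.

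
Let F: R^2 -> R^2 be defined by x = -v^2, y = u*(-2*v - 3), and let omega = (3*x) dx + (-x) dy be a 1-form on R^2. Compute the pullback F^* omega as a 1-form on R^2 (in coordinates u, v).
F^* omega = (v^2*(-2*v - 3)) du + (2*v^2*(-u + 3*v)) dv

Using F^*(f dg) = (f ∘ F) d(g ∘ F), substitute each coordinate x_i by F_i(u, v) in f_i, and replace dx_i by d F_i = (∂F_i/∂u) du + (∂F_i/∂v) dv.
  For the x component: f_1(F) = -3*v^2; d F_1 = (0) du + (-2*v) dv
  For the y component: f_2(F) = v^2; d F_2 = (-2*v - 3) du + (-2*u) dv
Combining and collecting du, dv coefficients:
  coeff of du: v^2*(-2*v - 3)
  coeff of dv: 2*v^2*(-u + 3*v)
F^* omega = (v^2*(-2*v - 3)) du + (2*v^2*(-u + 3*v)) dv.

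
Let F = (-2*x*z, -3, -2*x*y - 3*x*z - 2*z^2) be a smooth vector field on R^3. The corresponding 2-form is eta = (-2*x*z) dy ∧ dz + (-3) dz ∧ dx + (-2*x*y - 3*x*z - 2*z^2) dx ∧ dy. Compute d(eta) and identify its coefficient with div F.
d(eta) = (-3*x - 6*z) dx ∧ dy ∧ dz; div F = -3*x - 6*z

For a 2-form in R^3 of the form above, applying d gives a 3-form with coefficient ∂P/∂x + ∂Q/∂y + ∂R/∂z:
  ∂P/∂x = -2*z
  ∂Q/∂y = 0
  ∂R/∂z = -3*x - 4*z
Sum = -3*x - 6*z, which is exactly div F.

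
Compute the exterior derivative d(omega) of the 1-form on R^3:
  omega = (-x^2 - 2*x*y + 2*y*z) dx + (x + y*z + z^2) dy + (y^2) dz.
d(omega) = (2*x - 2*z + 1) dx ∧ dy + (-2*y) dx ∧ dz + (y - 2*z) dy ∧ dz

For a 1-form omega = sum_i f_i dx_i, the exterior derivative is
  d(omega) = sum_{i < j} (∂f_j/∂x_i - ∂f_i/∂x_j) dx_i ∧ dx_j.
  coefficient of dx ∧ dy: ∂f_2/∂x - ∂f_1/∂y = ∂(x + y*z + z^2)/∂x - ∂(-x^2 - 2*x*y + 2*y*z)/∂y = 2*x - 2*z + 1
  coefficient of dx ∧ dz: ∂f_3/∂x - ∂f_1/∂z = ∂(y^2)/∂x - ∂(-x^2 - 2*x*y + 2*y*z)/∂z = -2*y
  coefficient of dy ∧ dz: ∂f_3/∂y - ∂f_2/∂z = ∂(y^2)/∂y - ∂(x + y*z + z^2)/∂z = y - 2*z
Assembling: d(omega) = (2*x - 2*z + 1) dx ∧ dy + (-2*y) dx ∧ dz + (y - 2*z) dy ∧ dz.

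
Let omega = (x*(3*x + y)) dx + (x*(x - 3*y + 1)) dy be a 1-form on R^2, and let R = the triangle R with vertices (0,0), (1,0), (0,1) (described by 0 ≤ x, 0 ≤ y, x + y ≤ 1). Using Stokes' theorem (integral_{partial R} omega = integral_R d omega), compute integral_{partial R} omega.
integral_(partial R) omega = 1/6

Stokes: integral_partial_R omega = integral_R d omega with d omega = (∂Q/∂x - ∂P/∂y) dx ∧ dy.
  ∂Q/∂x = 2*x - 3*y + 1
  ∂P/∂y = x
  integrand = ∂Q/∂x - ∂P/∂y = x - 3*y + 1.
Integrating over R: integral_0^1 integral_0^{1-x} (x - 3*y + 1) dy dx = 1/6.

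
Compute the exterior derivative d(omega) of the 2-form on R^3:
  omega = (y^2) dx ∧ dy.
d(omega) = 0

For a 2-form omega = sum_{i<j} g_{ij} dx_i ∧ dx_j, the exterior derivative is
  d(omega) = sum_{i<j} d(g_{ij}) ∧ dx_i ∧ dx_j = sum_{i<j, k} (∂g_{ij}/∂x_k) dx_k ∧ dx_i ∧ dx_j.
Expand each term, using dx_k ∧ dx_i ∧ dx_j = sgn(permutation) dx_{(a)} ∧ dx_{(b)} ∧ dx_{(c)} with (a < b < c) sorted:

Collecting like 3-forms: d(omega) = 0.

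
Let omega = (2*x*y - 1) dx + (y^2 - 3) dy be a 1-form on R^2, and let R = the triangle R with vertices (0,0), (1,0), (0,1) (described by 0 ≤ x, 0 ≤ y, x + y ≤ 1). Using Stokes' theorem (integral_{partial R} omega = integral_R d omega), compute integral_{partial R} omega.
integral_(partial R) omega = -1/3

Stokes: integral_partial_R omega = integral_R d omega with d omega = (∂Q/∂x - ∂P/∂y) dx ∧ dy.
  ∂Q/∂x = 0
  ∂P/∂y = 2*x
  integrand = ∂Q/∂x - ∂P/∂y = -2*x.
Integrating over R: integral_0^1 integral_0^{1-x} (-2*x) dy dx = -1/3.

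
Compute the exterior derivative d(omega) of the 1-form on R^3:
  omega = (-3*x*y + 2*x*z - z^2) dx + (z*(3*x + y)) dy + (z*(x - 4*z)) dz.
d(omega) = (3*x + 3*z) dx ∧ dy + (-2*x + 3*z) dx ∧ dz + (-3*x - y) dy ∧ dz

For a 1-form omega = sum_i f_i dx_i, the exterior derivative is
  d(omega) = sum_{i < j} (∂f_j/∂x_i - ∂f_i/∂x_j) dx_i ∧ dx_j.
  coefficient of dx ∧ dy: ∂f_2/∂x - ∂f_1/∂y = ∂(z*(3*x + y))/∂x - ∂(-3*x*y + 2*x*z - z^2)/∂y = 3*x + 3*z
  coefficient of dx ∧ dz: ∂f_3/∂x - ∂f_1/∂z = ∂(z*(x - 4*z))/∂x - ∂(-3*x*y + 2*x*z - z^2)/∂z = -2*x + 3*z
  coefficient of dy ∧ dz: ∂f_3/∂y - ∂f_2/∂z = ∂(z*(x - 4*z))/∂y - ∂(z*(3*x + y))/∂z = -3*x - y
Assembling: d(omega) = (3*x + 3*z) dx ∧ dy + (-2*x + 3*z) dx ∧ dz + (-3*x - y) dy ∧ dz.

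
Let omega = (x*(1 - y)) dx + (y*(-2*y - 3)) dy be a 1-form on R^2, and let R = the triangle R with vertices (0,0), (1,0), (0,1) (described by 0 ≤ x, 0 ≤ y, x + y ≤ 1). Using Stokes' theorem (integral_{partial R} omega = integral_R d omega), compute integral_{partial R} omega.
integral_(partial R) omega = 1/6

Stokes: integral_partial_R omega = integral_R d omega with d omega = (∂Q/∂x - ∂P/∂y) dx ∧ dy.
  ∂Q/∂x = 0
  ∂P/∂y = -x
  integrand = ∂Q/∂x - ∂P/∂y = x.
Integrating over R: integral_0^1 integral_0^{1-x} (x) dy dx = 1/6.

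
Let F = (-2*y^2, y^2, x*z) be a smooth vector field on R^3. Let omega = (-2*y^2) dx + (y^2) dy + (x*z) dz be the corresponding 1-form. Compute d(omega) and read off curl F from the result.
d(omega) = (0) dy ∧ dz + (-z) dz ∧ dx + (4*y) dx ∧ dy; curl F = (0, -z, 4*y)

d omega = sum_{i<j} (∂f_j/∂x_i - ∂f_i/∂x_j) dx_i ∧ dx_j. Under the identification (dy ∧ dz, dz ∧ dx, dx ∧ dy) ↔ (e_x, e_y, e_z), the coefficients are exactly the components of curl F. Compute:
  ∂R/∂y - ∂Q/∂z = (0) - (0) = 0
  ∂P/∂z - ∂R/∂x = (0) - (z) = -z
  ∂Q/∂x - ∂P/∂y = (0) - (-4*y) = 4*y.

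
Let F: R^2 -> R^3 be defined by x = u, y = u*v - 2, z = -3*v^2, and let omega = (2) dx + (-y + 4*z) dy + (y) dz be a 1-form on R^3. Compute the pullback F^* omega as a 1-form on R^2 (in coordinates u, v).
F^* omega = (-u*v^2 - 12*v^3 + 2*v + 2) du + (-u^2*v - 18*u*v^2 + 2*u + 12*v) dv

Using F^*(f dg) = (f ∘ F) d(g ∘ F), substitute each coordinate x_i by F_i(u, v) in f_i, and replace dx_i by d F_i = (∂F_i/∂u) du + (∂F_i/∂v) dv.
  For the x component: f_1(F) = 2; d F_1 = (1) du + (0) dv
  For the y component: f_2(F) = -u*v - 12*v^2 + 2; d F_2 = (v) du + (u) dv
  For the z component: f_3(F) = u*v - 2; d F_3 = (0) du + (-6*v) dv
Combining and collecting du, dv coefficients:
  coeff of du: -u*v^2 - 12*v^3 + 2*v + 2
  coeff of dv: -u^2*v - 18*u*v^2 + 2*u + 12*v
F^* omega = (-u*v^2 - 12*v^3 + 2*v + 2) du + (-u^2*v - 18*u*v^2 + 2*u + 12*v) dv.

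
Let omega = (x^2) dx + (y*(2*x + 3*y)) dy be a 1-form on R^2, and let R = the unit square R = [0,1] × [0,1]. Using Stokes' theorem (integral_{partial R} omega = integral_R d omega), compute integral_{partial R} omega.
integral_(partial R) omega = 1

Stokes: integral_partial_R omega = integral_R d omega with d omega = (∂Q/∂x - ∂P/∂y) dx ∧ dy.
  ∂Q/∂x = 2*y
  ∂P/∂y = 0
  integrand = ∂Q/∂x - ∂P/∂y = 2*y.
Integrating over R: integral_0^1 integral_0^1 (2*y) dx dy = 1.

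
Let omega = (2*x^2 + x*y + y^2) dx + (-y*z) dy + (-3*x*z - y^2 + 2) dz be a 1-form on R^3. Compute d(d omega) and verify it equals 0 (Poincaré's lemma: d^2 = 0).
d(d omega) = 0

Step 1: d omega = sum_{i<j} (∂f_j/∂x_i - ∂f_i/∂x_j) dx_i ∧ dx_j:
  coeff of dx ∧ dy: -x - 2*y
  coeff of dx ∧ dz: -3*z
  coeff of dy ∧ dz: -y
Step 2: Apply d again to each 2-form coefficient. The only possible 3-form in R^3 is dx ∧ dy ∧ dz, with coefficient
  ∂(coeff of dy∧dz)/∂x - ∂(coeff of dx∧dz)/∂y + ∂(coeff of dx∧dy)/∂z
  = ∂/∂x (-y) - ∂/∂y (-3*z) + ∂/∂z (-x - 2*y).
Each of these terms simplifies to sums of mixed partials that cancel in pairs. The result is 0 (by equality of mixed partials for smooth functions — Schwarz / Clairaut).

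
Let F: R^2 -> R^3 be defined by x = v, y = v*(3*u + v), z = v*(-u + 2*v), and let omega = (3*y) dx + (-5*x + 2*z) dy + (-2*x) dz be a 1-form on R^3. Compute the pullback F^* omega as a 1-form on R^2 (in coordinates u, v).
F^* omega = (v^2*(-6*u + 12*v - 13)) du + (v*(-6*u^2 + 8*u*v - 4*u + 8*v^2 - 15*v)) dv

Using F^*(f dg) = (f ∘ F) d(g ∘ F), substitute each coordinate x_i by F_i(u, v) in f_i, and replace dx_i by d F_i = (∂F_i/∂u) du + (∂F_i/∂v) dv.
  For the x component: f_1(F) = 3*v*(3*u + v); d F_1 = (0) du + (1) dv
  For the y component: f_2(F) = v*(-2*u + 4*v - 5); d F_2 = (3*v) du + (3*u + 2*v) dv
  For the z component: f_3(F) = -2*v; d F_3 = (-v) du + (-u + 4*v) dv
Combining and collecting du, dv coefficients:
  coeff of du: v^2*(-6*u + 12*v - 13)
  coeff of dv: v*(-6*u^2 + 8*u*v - 4*u + 8*v^2 - 15*v)
F^* omega = (v^2*(-6*u + 12*v - 13)) du + (v*(-6*u^2 + 8*u*v - 4*u + 8*v^2 - 15*v)) dv.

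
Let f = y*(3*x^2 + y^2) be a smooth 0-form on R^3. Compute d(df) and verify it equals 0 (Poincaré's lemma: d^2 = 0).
d(df) = 0

Step 1: df = sum_i (∂f/∂x_i) dx_i = (6*x*y) dx + (3*x^2 + 3*y^2) dy + (0) dz.
Step 2: Apply d again. Using the 1-form formula, the coefficient of dx ∧ dy in d(df) is ∂^2 f/∂x ∂y - ∂^2 f/∂y ∂x = (6*x) - (6*x) = 0 (equality of mixed partials for smooth f).
Similarly for dx ∧ dz and dy ∧ dz — all coefficients vanish. So d(df) = 0.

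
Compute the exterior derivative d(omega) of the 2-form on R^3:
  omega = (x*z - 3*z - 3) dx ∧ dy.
d(omega) = (x - 3) dx ∧ dy ∧ dz

For a 2-form omega = sum_{i<j} g_{ij} dx_i ∧ dx_j, the exterior derivative is
  d(omega) = sum_{i<j} d(g_{ij}) ∧ dx_i ∧ dx_j = sum_{i<j, k} (∂g_{ij}/∂x_k) dx_k ∧ dx_i ∧ dx_j.
Expand each term, using dx_k ∧ dx_i ∧ dx_j = sgn(permutation) dx_{(a)} ∧ dx_{(b)} ∧ dx_{(c)} with (a < b < c) sorted:
  d(x*z - 3*z - 3) includes (∂/∂z)(x*z - 3*z - 3) dz = (x - 3) dz, which multiplied by dx ∧ dy gives (x - 3) dx ∧ dy ∧ dz
Collecting like 3-forms: d(omega) = (x - 3) dx ∧ dy ∧ dz.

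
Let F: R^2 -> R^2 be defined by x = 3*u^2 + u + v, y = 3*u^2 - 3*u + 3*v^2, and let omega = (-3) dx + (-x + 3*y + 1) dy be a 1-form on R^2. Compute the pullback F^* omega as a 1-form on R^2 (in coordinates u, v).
F^* omega = (36*u^3 - 78*u^2 + 54*u*v^2 - 6*u*v + 18*u - 27*v^2 + 3*v - 6) du + (36*u^2*v - 60*u*v + 54*v^3 - 6*v^2 + 6*v - 3) dv

Using F^*(f dg) = (f ∘ F) d(g ∘ F), substitute each coordinate x_i by F_i(u, v) in f_i, and replace dx_i by d F_i = (∂F_i/∂u) du + (∂F_i/∂v) dv.
  For the x component: f_1(F) = -3; d F_1 = (6*u + 1) du + (1) dv
  For the y component: f_2(F) = 6*u^2 - 10*u + 9*v^2 - v + 1; d F_2 = (6*u - 3) du + (6*v) dv
Combining and collecting du, dv coefficients:
  coeff of du: 36*u^3 - 78*u^2 + 54*u*v^2 - 6*u*v + 18*u - 27*v^2 + 3*v - 6
  coeff of dv: 36*u^2*v - 60*u*v + 54*v^3 - 6*v^2 + 6*v - 3
F^* omega = (36*u^3 - 78*u^2 + 54*u*v^2 - 6*u*v + 18*u - 27*v^2 + 3*v - 6) du + (36*u^2*v - 60*u*v + 54*v^3 - 6*v^2 + 6*v - 3) dv.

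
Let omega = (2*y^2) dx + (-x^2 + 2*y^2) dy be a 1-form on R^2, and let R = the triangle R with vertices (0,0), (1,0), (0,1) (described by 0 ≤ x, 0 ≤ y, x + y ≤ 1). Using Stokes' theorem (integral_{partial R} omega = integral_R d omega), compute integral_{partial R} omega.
integral_(partial R) omega = -1

Stokes: integral_partial_R omega = integral_R d omega with d omega = (∂Q/∂x - ∂P/∂y) dx ∧ dy.
  ∂Q/∂x = -2*x
  ∂P/∂y = 4*y
  integrand = ∂Q/∂x - ∂P/∂y = -2*x - 4*y.
Integrating over R: integral_0^1 integral_0^{1-x} (-2*x - 4*y) dy dx = -1.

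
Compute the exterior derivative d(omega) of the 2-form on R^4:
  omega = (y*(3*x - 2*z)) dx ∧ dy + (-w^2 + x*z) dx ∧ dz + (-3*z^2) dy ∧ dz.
d(omega) = (-2*y) dx ∧ dy ∧ dz + (-2*w) dx ∧ dz ∧ dw

For a 2-form omega = sum_{i<j} g_{ij} dx_i ∧ dx_j, the exterior derivative is
  d(omega) = sum_{i<j} d(g_{ij}) ∧ dx_i ∧ dx_j = sum_{i<j, k} (∂g_{ij}/∂x_k) dx_k ∧ dx_i ∧ dx_j.
Expand each term, using dx_k ∧ dx_i ∧ dx_j = sgn(permutation) dx_{(a)} ∧ dx_{(b)} ∧ dx_{(c)} with (a < b < c) sorted:
  d(y*(3*x - 2*z)) includes (∂/∂z)(y*(3*x - 2*z)) dz = (-2*y) dz, which multiplied by dx ∧ dy gives (-2*y) dx ∧ dy ∧ dz
  d(-w^2 + x*z) includes (∂/∂w)(-w^2 + x*z) dw = (-2*w) dw, which multiplied by dx ∧ dz gives (-2*w) dx ∧ dz ∧ dw
Collecting like 3-forms: d(omega) = (-2*y) dx ∧ dy ∧ dz + (-2*w) dx ∧ dz ∧ dw.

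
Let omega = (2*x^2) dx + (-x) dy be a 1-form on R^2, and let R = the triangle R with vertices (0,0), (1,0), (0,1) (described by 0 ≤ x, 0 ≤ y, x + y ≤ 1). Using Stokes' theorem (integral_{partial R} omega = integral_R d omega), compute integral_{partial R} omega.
integral_(partial R) omega = -1/2

Stokes: integral_partial_R omega = integral_R d omega with d omega = (∂Q/∂x - ∂P/∂y) dx ∧ dy.
  ∂Q/∂x = -1
  ∂P/∂y = 0
  integrand = ∂Q/∂x - ∂P/∂y = -1.
Integrating over R: integral_0^1 integral_0^{1-x} (-1) dy dx = -1/2.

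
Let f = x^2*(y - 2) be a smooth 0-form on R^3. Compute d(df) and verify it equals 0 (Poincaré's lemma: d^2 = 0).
d(df) = 0

Step 1: df = sum_i (∂f/∂x_i) dx_i = (2*x*(y - 2)) dx + (x^2) dy + (0) dz.
Step 2: Apply d again. Using the 1-form formula, the coefficient of dx ∧ dy in d(df) is ∂^2 f/∂x ∂y - ∂^2 f/∂y ∂x = (2*x) - (2*x) = 0 (equality of mixed partials for smooth f).
Similarly for dx ∧ dz and dy ∧ dz — all coefficients vanish. So d(df) = 0.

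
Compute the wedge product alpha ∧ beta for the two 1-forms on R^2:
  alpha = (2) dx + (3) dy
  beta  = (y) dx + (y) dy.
alpha ∧ beta = (-y) dx ∧ dy

Distribute the wedge, using dx_i ∧ dx_j = -dx_j ∧ dx_i and dx_i ∧ dx_i = 0. For each pair (i, j) with i < j, the coefficient of dx_i ∧ dx_j in alpha ∧ beta is (alpha_i * beta_j - alpha_j * beta_i). Collecting: alpha ∧ beta = (-y) dx ∧ dy.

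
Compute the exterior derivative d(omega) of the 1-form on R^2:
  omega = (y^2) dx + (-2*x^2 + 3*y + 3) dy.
d(omega) = (-4*x - 2*y) dx ∧ dy

For a 1-form omega = sum_i f_i dx_i, the exterior derivative is
  d(omega) = sum_{i < j} (∂f_j/∂x_i - ∂f_i/∂x_j) dx_i ∧ dx_j.
  coefficient of dx ∧ dy: ∂f_2/∂x - ∂f_1/∂y = ∂(-2*x^2 + 3*y + 3)/∂x - ∂(y^2)/∂y = -4*x - 2*y
Assembling: d(omega) = (-4*x - 2*y) dx ∧ dy.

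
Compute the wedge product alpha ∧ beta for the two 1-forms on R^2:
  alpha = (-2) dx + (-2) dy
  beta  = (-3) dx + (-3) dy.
alpha ∧ beta = 0

Distribute the wedge, using dx_i ∧ dx_j = -dx_j ∧ dx_i and dx_i ∧ dx_i = 0. For each pair (i, j) with i < j, the coefficient of dx_i ∧ dx_j in alpha ∧ beta is (alpha_i * beta_j - alpha_j * beta_i). Collecting: alpha ∧ beta = 0.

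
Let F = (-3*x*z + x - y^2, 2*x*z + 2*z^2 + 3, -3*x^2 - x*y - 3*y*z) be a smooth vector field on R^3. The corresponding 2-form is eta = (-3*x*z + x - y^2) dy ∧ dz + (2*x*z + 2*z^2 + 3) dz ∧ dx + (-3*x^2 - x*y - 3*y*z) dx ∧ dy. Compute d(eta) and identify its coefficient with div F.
d(eta) = (-3*y - 3*z + 1) dx ∧ dy ∧ dz; div F = -3*y - 3*z + 1

For a 2-form in R^3 of the form above, applying d gives a 3-form with coefficient ∂P/∂x + ∂Q/∂y + ∂R/∂z:
  ∂P/∂x = 1 - 3*z
  ∂Q/∂y = 0
  ∂R/∂z = -3*y
Sum = -3*y - 3*z + 1, which is exactly div F.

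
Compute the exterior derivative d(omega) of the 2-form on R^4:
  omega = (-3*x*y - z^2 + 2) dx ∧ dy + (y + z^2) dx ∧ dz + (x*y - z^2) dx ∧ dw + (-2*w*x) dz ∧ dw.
d(omega) = (-2*z - 1) dx ∧ dy ∧ dz + (-x) dx ∧ dy ∧ dw + (-2*w + 2*z) dx ∧ dz ∧ dw

For a 2-form omega = sum_{i<j} g_{ij} dx_i ∧ dx_j, the exterior derivative is
  d(omega) = sum_{i<j} d(g_{ij}) ∧ dx_i ∧ dx_j = sum_{i<j, k} (∂g_{ij}/∂x_k) dx_k ∧ dx_i ∧ dx_j.
Expand each term, using dx_k ∧ dx_i ∧ dx_j = sgn(permutation) dx_{(a)} ∧ dx_{(b)} ∧ dx_{(c)} with (a < b < c) sorted:
  d(-3*x*y - z^2 + 2) includes (∂/∂z)(-3*x*y - z^2 + 2) dz = (-2*z) dz, which multiplied by dx ∧ dy gives (-2*z) dx ∧ dy ∧ dz
  d(y + z^2) includes (∂/∂y)(y + z^2) dy = (1) dy, which multiplied by dx ∧ dz gives (-1) dx ∧ dy ∧ dz
  d(x*y - z^2) includes (∂/∂y)(x*y - z^2) dy = (x) dy, which multiplied by dx ∧ dw gives (-x) dx ∧ dy ∧ dw
  d(x*y - z^2) includes (∂/∂z)(x*y - z^2) dz = (-2*z) dz, which multiplied by dx ∧ dw gives (2*z) dx ∧ dz ∧ dw
  d(-2*w*x) includes (∂/∂x)(-2*w*x) dx = (-2*w) dx, which multiplied by dz ∧ dw gives (-2*w) dx ∧ dz ∧ dw
Collecting like 3-forms: d(omega) = (-2*z - 1) dx ∧ dy ∧ dz + (-x) dx ∧ dy ∧ dw + (-2*w + 2*z) dx ∧ dz ∧ dw.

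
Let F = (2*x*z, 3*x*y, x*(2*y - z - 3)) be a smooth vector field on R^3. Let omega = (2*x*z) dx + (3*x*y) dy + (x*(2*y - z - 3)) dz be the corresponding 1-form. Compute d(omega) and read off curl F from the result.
d(omega) = (2*x) dy ∧ dz + (2*x - 2*y + z + 3) dz ∧ dx + (3*y) dx ∧ dy; curl F = (2*x, 2*x - 2*y + z + 3, 3*y)

d omega = sum_{i<j} (∂f_j/∂x_i - ∂f_i/∂x_j) dx_i ∧ dx_j. Under the identification (dy ∧ dz, dz ∧ dx, dx ∧ dy) ↔ (e_x, e_y, e_z), the coefficients are exactly the components of curl F. Compute:
  ∂R/∂y - ∂Q/∂z = (2*x) - (0) = 2*x
  ∂P/∂z - ∂R/∂x = (2*x) - (2*y - z - 3) = 2*x - 2*y + z + 3
  ∂Q/∂x - ∂P/∂y = (3*y) - (0) = 3*y.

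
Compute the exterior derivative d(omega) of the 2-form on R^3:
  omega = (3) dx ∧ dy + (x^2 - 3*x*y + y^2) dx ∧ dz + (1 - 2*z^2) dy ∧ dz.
d(omega) = (3*x - 2*y) dx ∧ dy ∧ dz

For a 2-form omega = sum_{i<j} g_{ij} dx_i ∧ dx_j, the exterior derivative is
  d(omega) = sum_{i<j} d(g_{ij}) ∧ dx_i ∧ dx_j = sum_{i<j, k} (∂g_{ij}/∂x_k) dx_k ∧ dx_i ∧ dx_j.
Expand each term, using dx_k ∧ dx_i ∧ dx_j = sgn(permutation) dx_{(a)} ∧ dx_{(b)} ∧ dx_{(c)} with (a < b < c) sorted:
  d(x^2 - 3*x*y + y^2) includes (∂/∂y)(x^2 - 3*x*y + y^2) dy = (-3*x + 2*y) dy, which multiplied by dx ∧ dz gives (3*x - 2*y) dx ∧ dy ∧ dz
Collecting like 3-forms: d(omega) = (3*x - 2*y) dx ∧ dy ∧ dz.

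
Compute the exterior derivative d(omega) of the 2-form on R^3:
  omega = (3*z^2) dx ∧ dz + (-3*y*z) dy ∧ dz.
d(omega) = 0

For a 2-form omega = sum_{i<j} g_{ij} dx_i ∧ dx_j, the exterior derivative is
  d(omega) = sum_{i<j} d(g_{ij}) ∧ dx_i ∧ dx_j = sum_{i<j, k} (∂g_{ij}/∂x_k) dx_k ∧ dx_i ∧ dx_j.
Expand each term, using dx_k ∧ dx_i ∧ dx_j = sgn(permutation) dx_{(a)} ∧ dx_{(b)} ∧ dx_{(c)} with (a < b < c) sorted:

Collecting like 3-forms: d(omega) = 0.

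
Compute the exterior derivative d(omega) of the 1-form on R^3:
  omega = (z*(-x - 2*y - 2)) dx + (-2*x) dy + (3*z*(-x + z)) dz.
d(omega) = (2*z - 2) dx ∧ dy + (x + 2*y - 3*z + 2) dx ∧ dz

For a 1-form omega = sum_i f_i dx_i, the exterior derivative is
  d(omega) = sum_{i < j} (∂f_j/∂x_i - ∂f_i/∂x_j) dx_i ∧ dx_j.
  coefficient of dx ∧ dy: ∂f_2/∂x - ∂f_1/∂y = ∂(-2*x)/∂x - ∂(z*(-x - 2*y - 2))/∂y = 2*z - 2
  coefficient of dx ∧ dz: ∂f_3/∂x - ∂f_1/∂z = ∂(3*z*(-x + z))/∂x - ∂(z*(-x - 2*y - 2))/∂z = x + 2*y - 3*z + 2
Assembling: d(omega) = (2*z - 2) dx ∧ dy + (x + 2*y - 3*z + 2) dx ∧ dz.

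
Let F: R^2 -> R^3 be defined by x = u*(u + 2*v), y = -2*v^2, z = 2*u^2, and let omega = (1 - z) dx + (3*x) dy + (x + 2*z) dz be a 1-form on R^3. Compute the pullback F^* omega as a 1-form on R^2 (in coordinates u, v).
F^* omega = (16*u^3 + 4*u^2*v + 2*u + 2*v) du + (2*u*(-2*u^2 - 6*u*v - 12*v^2 + 1)) dv

Using F^*(f dg) = (f ∘ F) d(g ∘ F), substitute each coordinate x_i by F_i(u, v) in f_i, and replace dx_i by d F_i = (∂F_i/∂u) du + (∂F_i/∂v) dv.
  For the x component: f_1(F) = 1 - 2*u^2; d F_1 = (2*u + 2*v) du + (2*u) dv
  For the y component: f_2(F) = 3*u*(u + 2*v); d F_2 = (0) du + (-4*v) dv
  For the z component: f_3(F) = u*(5*u + 2*v); d F_3 = (4*u) du + (0) dv
Combining and collecting du, dv coefficients:
  coeff of du: 16*u^3 + 4*u^2*v + 2*u + 2*v
  coeff of dv: 2*u*(-2*u^2 - 6*u*v - 12*v^2 + 1)
F^* omega = (16*u^3 + 4*u^2*v + 2*u + 2*v) du + (2*u*(-2*u^2 - 6*u*v - 12*v^2 + 1)) dv.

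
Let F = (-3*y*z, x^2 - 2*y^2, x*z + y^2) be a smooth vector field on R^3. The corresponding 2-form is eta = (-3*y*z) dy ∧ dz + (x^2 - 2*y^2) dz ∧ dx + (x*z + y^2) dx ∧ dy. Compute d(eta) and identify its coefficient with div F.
d(eta) = (x - 4*y) dx ∧ dy ∧ dz; div F = x - 4*y

For a 2-form in R^3 of the form above, applying d gives a 3-form with coefficient ∂P/∂x + ∂Q/∂y + ∂R/∂z:
  ∂P/∂x = 0
  ∂Q/∂y = -4*y
  ∂R/∂z = x
Sum = x - 4*y, which is exactly div F.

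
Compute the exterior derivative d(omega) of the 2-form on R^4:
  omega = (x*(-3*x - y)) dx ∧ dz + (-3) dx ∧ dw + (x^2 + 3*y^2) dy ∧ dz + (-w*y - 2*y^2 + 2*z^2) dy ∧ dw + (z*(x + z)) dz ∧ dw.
d(omega) = (3*x) dx ∧ dy ∧ dz + (-4*z) dy ∧ dz ∧ dw + (z) dx ∧ dz ∧ dw

For a 2-form omega = sum_{i<j} g_{ij} dx_i ∧ dx_j, the exterior derivative is
  d(omega) = sum_{i<j} d(g_{ij}) ∧ dx_i ∧ dx_j = sum_{i<j, k} (∂g_{ij}/∂x_k) dx_k ∧ dx_i ∧ dx_j.
Expand each term, using dx_k ∧ dx_i ∧ dx_j = sgn(permutation) dx_{(a)} ∧ dx_{(b)} ∧ dx_{(c)} with (a < b < c) sorted:
  d(x*(-3*x - y)) includes (∂/∂y)(x*(-3*x - y)) dy = (-x) dy, which multiplied by dx ∧ dz gives (x) dx ∧ dy ∧ dz
  d(x^2 + 3*y^2) includes (∂/∂x)(x^2 + 3*y^2) dx = (2*x) dx, which multiplied by dy ∧ dz gives (2*x) dx ∧ dy ∧ dz
  d(-w*y - 2*y^2 + 2*z^2) includes (∂/∂z)(-w*y - 2*y^2 + 2*z^2) dz = (4*z) dz, which multiplied by dy ∧ dw gives (-4*z) dy ∧ dz ∧ dw
  d(z*(x + z)) includes (∂/∂x)(z*(x + z)) dx = (z) dx, which multiplied by dz ∧ dw gives (z) dx ∧ dz ∧ dw
Collecting like 3-forms: d(omega) = (3*x) dx ∧ dy ∧ dz + (-4*z) dy ∧ dz ∧ dw + (z) dx ∧ dz ∧ dw.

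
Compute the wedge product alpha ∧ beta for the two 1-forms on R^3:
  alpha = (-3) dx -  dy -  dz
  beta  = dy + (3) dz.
alpha ∧ beta = (-3) dx ∧ dy + (-9) dx ∧ dz + (-2) dy ∧ dz

Distribute the wedge, using dx_i ∧ dx_j = -dx_j ∧ dx_i and dx_i ∧ dx_i = 0. For each pair (i, j) with i < j, the coefficient of dx_i ∧ dx_j in alpha ∧ beta is (alpha_i * beta_j - alpha_j * beta_i). Collecting: alpha ∧ beta = (-3) dx ∧ dy + (-9) dx ∧ dz + (-2) dy ∧ dz.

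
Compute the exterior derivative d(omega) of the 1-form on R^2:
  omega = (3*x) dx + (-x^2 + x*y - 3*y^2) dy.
d(omega) = (-2*x + y) dx ∧ dy

For a 1-form omega = sum_i f_i dx_i, the exterior derivative is
  d(omega) = sum_{i < j} (∂f_j/∂x_i - ∂f_i/∂x_j) dx_i ∧ dx_j.
  coefficient of dx ∧ dy: ∂f_2/∂x - ∂f_1/∂y = ∂(-x^2 + x*y - 3*y^2)/∂x - ∂(3*x)/∂y = -2*x + y
Assembling: d(omega) = (-2*x + y) dx ∧ dy.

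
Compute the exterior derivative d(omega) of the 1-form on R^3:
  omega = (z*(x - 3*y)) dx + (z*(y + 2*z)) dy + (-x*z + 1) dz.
d(omega) = (3*z) dx ∧ dy + (-x + 3*y - z) dx ∧ dz + (-y - 4*z) dy ∧ dz

For a 1-form omega = sum_i f_i dx_i, the exterior derivative is
  d(omega) = sum_{i < j} (∂f_j/∂x_i - ∂f_i/∂x_j) dx_i ∧ dx_j.
  coefficient of dx ∧ dy: ∂f_2/∂x - ∂f_1/∂y = ∂(z*(y + 2*z))/∂x - ∂(z*(x - 3*y))/∂y = 3*z
  coefficient of dx ∧ dz: ∂f_3/∂x - ∂f_1/∂z = ∂(-x*z + 1)/∂x - ∂(z*(x - 3*y))/∂z = -x + 3*y - z
  coefficient of dy ∧ dz: ∂f_3/∂y - ∂f_2/∂z = ∂(-x*z + 1)/∂y - ∂(z*(y + 2*z))/∂z = -y - 4*z
Assembling: d(omega) = (3*z) dx ∧ dy + (-x + 3*y - z) dx ∧ dz + (-y - 4*z) dy ∧ dz.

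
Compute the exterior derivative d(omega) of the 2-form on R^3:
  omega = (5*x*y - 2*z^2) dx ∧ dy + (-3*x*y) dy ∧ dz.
d(omega) = (-3*y - 4*z) dx ∧ dy ∧ dz

For a 2-form omega = sum_{i<j} g_{ij} dx_i ∧ dx_j, the exterior derivative is
  d(omega) = sum_{i<j} d(g_{ij}) ∧ dx_i ∧ dx_j = sum_{i<j, k} (∂g_{ij}/∂x_k) dx_k ∧ dx_i ∧ dx_j.
Expand each term, using dx_k ∧ dx_i ∧ dx_j = sgn(permutation) dx_{(a)} ∧ dx_{(b)} ∧ dx_{(c)} with (a < b < c) sorted:
  d(5*x*y - 2*z^2) includes (∂/∂z)(5*x*y - 2*z^2) dz = (-4*z) dz, which multiplied by dx ∧ dy gives (-4*z) dx ∧ dy ∧ dz
  d(-3*x*y) includes (∂/∂x)(-3*x*y) dx = (-3*y) dx, which multiplied by dy ∧ dz gives (-3*y) dx ∧ dy ∧ dz
Collecting like 3-forms: d(omega) = (-3*y - 4*z) dx ∧ dy ∧ dz.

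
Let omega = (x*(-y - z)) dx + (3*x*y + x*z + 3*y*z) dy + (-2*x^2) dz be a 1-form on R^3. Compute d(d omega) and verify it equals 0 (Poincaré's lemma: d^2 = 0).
d(d omega) = 0

Step 1: d omega = sum_{i<j} (∂f_j/∂x_i - ∂f_i/∂x_j) dx_i ∧ dx_j:
  coeff of dx ∧ dy: x + 3*y + z
  coeff of dx ∧ dz: -3*x
  coeff of dy ∧ dz: -x - 3*y
Step 2: Apply d again to each 2-form coefficient. The only possible 3-form in R^3 is dx ∧ dy ∧ dz, with coefficient
  ∂(coeff of dy∧dz)/∂x - ∂(coeff of dx∧dz)/∂y + ∂(coeff of dx∧dy)/∂z
  = ∂/∂x (-x - 3*y) - ∂/∂y (-3*x) + ∂/∂z (x + 3*y + z).
Each of these terms simplifies to sums of mixed partials that cancel in pairs. The result is 0 (by equality of mixed partials for smooth functions — Schwarz / Clairaut).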